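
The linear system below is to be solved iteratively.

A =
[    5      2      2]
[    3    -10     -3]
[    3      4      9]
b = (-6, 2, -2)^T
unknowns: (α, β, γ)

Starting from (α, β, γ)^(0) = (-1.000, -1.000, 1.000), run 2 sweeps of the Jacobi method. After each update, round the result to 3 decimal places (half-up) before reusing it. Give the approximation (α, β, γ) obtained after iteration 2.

Iteration 1:
  α = (-6 - (2)·-1.000 - (2)·1.000) / (5) = -1.200
  β = (2 - (3)·-1.000 - (-3)·1.000) / (-10) = -0.800
  γ = (-2 - (3)·-1.000 - (4)·-1.000) / (9) = 0.556
Iteration 2:
  α = (-6 - (2)·-0.800 - (2)·0.556) / (5) = -1.102
  β = (2 - (3)·-1.200 - (-3)·0.556) / (-10) = -0.727
  γ = (-2 - (3)·-1.200 - (4)·-0.800) / (9) = 0.533

(-1.102, -0.727, 0.533)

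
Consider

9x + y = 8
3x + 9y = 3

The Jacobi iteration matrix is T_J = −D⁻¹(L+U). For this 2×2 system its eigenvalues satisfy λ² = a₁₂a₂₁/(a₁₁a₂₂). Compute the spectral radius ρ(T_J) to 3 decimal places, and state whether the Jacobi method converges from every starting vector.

0.192

a₁₂a₂₁/(a₁₁a₂₂) = (1)·(3) / ((9)·(9)) = 0.037037
ρ = √|0.037037| = √0.037037 = 0.192
ρ < 1, so Jacobi converges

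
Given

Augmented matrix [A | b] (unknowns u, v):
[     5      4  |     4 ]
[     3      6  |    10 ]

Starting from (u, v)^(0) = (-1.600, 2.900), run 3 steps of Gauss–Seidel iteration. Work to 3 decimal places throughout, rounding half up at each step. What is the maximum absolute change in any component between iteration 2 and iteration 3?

Iteration 1:
  u = (4 - (4)·2.900) / (5) = -1.520
  v = (10 - (3)·-1.520) / (6) = 2.427
Iteration 2:
  u = (4 - (4)·2.427) / (5) = -1.142
  v = (10 - (3)·-1.142) / (6) = 2.238
Iteration 3:
  u = (4 - (4)·2.238) / (5) = -0.990
  v = (10 - (3)·-0.990) / (6) = 2.162
Change: (0.152, -0.076) → max |·| = 0.152

0.152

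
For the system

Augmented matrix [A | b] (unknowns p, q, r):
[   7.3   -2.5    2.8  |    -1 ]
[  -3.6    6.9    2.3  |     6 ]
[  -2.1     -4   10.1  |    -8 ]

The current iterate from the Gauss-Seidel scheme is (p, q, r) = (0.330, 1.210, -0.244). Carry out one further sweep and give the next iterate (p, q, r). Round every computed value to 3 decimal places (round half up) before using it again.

(0.371, 1.144, -0.262)

One sweep:
  p = (-1 - (-2.5)·1.210 - (2.8)·-0.244) / (7.3) = 0.371
  q = (6 - (-3.6)·0.371 - (2.3)·-0.244) / (6.9) = 1.144
  r = (-8 - (-2.1)·0.371 - (-4)·1.144) / (10.1) = -0.262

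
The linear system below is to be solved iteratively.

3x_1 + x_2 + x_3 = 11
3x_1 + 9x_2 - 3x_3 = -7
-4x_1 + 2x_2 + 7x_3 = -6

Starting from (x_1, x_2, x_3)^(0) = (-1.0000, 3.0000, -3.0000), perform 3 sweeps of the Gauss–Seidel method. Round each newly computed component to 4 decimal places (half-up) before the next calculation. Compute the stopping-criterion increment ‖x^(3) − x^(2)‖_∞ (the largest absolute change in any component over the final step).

Iteration 1:
  x_1 = (11 - (1)·3.0000 - (1)·-3.0000) / (3) = 3.6667
  x_2 = (-7 - (3)·3.6667 - (-3)·-3.0000) / (9) = -3.0000
  x_3 = (-6 - (-4)·3.6667 - (2)·-3.0000) / (7) = 2.0953
Iteration 2:
  x_1 = (11 - (1)·-3.0000 - (1)·2.0953) / (3) = 3.9682
  x_2 = (-7 - (3)·3.9682 - (-3)·2.0953) / (9) = -1.4021
  x_3 = (-6 - (-4)·3.9682 - (2)·-1.4021) / (7) = 1.8110
Iteration 3:
  x_1 = (11 - (1)·-1.4021 - (1)·1.8110) / (3) = 3.5304
  x_2 = (-7 - (3)·3.5304 - (-3)·1.8110) / (9) = -1.3509
  x_3 = (-6 - (-4)·3.5304 - (2)·-1.3509) / (7) = 1.5462
Change: (-0.4378, 0.0512, -0.2648) → max |·| = 0.4378

0.4378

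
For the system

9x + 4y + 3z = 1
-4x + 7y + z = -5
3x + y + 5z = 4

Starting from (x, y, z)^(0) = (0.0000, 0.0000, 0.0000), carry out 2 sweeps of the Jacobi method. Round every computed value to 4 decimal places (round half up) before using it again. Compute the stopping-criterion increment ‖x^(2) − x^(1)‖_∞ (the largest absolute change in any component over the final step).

0.0762

Iteration 1:
  x = (1 - (4)·0.0000 - (3)·0.0000) / (9) = 0.1111
  y = (-5 - (-4)·0.0000 - (1)·0.0000) / (7) = -0.7143
  z = (4 - (3)·0.0000 - (1)·0.0000) / (5) = 0.8000
Iteration 2:
  x = (1 - (4)·-0.7143 - (3)·0.8000) / (9) = 0.1619
  y = (-5 - (-4)·0.1111 - (1)·0.8000) / (7) = -0.7651
  z = (4 - (3)·0.1111 - (1)·-0.7143) / (5) = 0.8762
Change: (0.0508, -0.0508, 0.0762) → max |·| = 0.0762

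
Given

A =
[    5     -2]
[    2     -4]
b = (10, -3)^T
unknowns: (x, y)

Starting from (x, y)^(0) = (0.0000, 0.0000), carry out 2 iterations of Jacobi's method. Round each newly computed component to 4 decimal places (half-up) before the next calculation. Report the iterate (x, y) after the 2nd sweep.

(2.3000, 1.7500)

Iteration 1:
  x = (10 - (-2)·0.0000) / (5) = 2.0000
  y = (-3 - (2)·0.0000) / (-4) = 0.7500
Iteration 2:
  x = (10 - (-2)·0.7500) / (5) = 2.3000
  y = (-3 - (2)·2.0000) / (-4) = 1.7500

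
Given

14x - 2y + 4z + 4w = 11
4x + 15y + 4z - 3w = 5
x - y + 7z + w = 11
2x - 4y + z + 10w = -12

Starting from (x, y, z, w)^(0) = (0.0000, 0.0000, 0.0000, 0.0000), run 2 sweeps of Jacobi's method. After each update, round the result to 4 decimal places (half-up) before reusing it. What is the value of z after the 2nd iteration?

1.6782

Iteration 1:
  x = (11 - (-2)·0.0000 - (4)·0.0000 - (4)·0.0000) / (14) = 0.7857
  y = (5 - (4)·0.0000 - (4)·0.0000 - (-3)·0.0000) / (15) = 0.3333
  z = (11 - (1)·0.0000 - (-1)·0.0000 - (1)·0.0000) / (7) = 1.5714
  w = (-12 - (2)·0.0000 - (-4)·0.0000 - (1)·0.0000) / (10) = -1.2000
Iteration 2:
  x = (11 - (-2)·0.3333 - (4)·1.5714 - (4)·-1.2000) / (14) = 0.7272
  y = (5 - (4)·0.7857 - (4)·1.5714 - (-3)·-1.2000) / (15) = -0.5352
  z = (11 - (1)·0.7857 - (-1)·0.3333 - (1)·-1.2000) / (7) = 1.6782
  w = (-12 - (2)·0.7857 - (-4)·0.3333 - (1)·1.5714) / (10) = -1.3810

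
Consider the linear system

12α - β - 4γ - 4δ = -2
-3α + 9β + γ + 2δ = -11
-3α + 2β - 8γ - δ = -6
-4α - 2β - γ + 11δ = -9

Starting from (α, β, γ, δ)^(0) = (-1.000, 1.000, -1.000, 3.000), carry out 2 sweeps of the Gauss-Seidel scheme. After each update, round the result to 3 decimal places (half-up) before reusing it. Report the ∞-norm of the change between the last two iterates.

1.267

Iteration 1:
  α = (-2 - (-1)·1.000 - (-4)·-1.000 - (-4)·3.000) / (12) = 0.583
  β = (-11 - (-3)·0.583 - (1)·-1.000 - (2)·3.000) / (9) = -1.583
  γ = (-6 - (-3)·0.583 - (2)·-1.583 - (-1)·3.000) / (-8) = -0.239
  δ = (-9 - (-4)·0.583 - (-2)·-1.583 - (-1)·-0.239) / (11) = -0.916
Iteration 2:
  α = (-2 - (-1)·-1.583 - (-4)·-0.239 - (-4)·-0.916) / (12) = -0.684
  β = (-11 - (-3)·-0.684 - (1)·-0.239 - (2)·-0.916) / (9) = -1.220
  γ = (-6 - (-3)·-0.684 - (2)·-1.220 - (-1)·-0.916) / (-8) = 0.816
  δ = (-9 - (-4)·-0.684 - (-2)·-1.220 - (-1)·0.816) / (11) = -1.215
Change: (-1.267, 0.363, 1.055, -0.299) → max |·| = 1.267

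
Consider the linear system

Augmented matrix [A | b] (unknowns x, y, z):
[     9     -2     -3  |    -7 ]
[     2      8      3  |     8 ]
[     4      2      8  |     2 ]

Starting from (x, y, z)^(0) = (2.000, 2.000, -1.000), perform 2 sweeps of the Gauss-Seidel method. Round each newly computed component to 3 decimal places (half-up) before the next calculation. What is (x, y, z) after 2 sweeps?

(-0.369, 1.018, 0.180)

Iteration 1:
  x = (-7 - (-2)·2.000 - (-3)·-1.000) / (9) = -0.667
  y = (8 - (2)·-0.667 - (3)·-1.000) / (8) = 1.542
  z = (2 - (4)·-0.667 - (2)·1.542) / (8) = 0.198
Iteration 2:
  x = (-7 - (-2)·1.542 - (-3)·0.198) / (9) = -0.369
  y = (8 - (2)·-0.369 - (3)·0.198) / (8) = 1.018
  z = (2 - (4)·-0.369 - (2)·1.018) / (8) = 0.180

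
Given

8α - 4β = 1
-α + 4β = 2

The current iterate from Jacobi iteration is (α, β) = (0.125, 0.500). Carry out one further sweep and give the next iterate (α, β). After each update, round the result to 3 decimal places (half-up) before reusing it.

(0.375, 0.531)

One sweep:
  α = (1 - (-4)·0.500) / (8) = 0.375
  β = (2 - (-1)·0.125) / (4) = 0.531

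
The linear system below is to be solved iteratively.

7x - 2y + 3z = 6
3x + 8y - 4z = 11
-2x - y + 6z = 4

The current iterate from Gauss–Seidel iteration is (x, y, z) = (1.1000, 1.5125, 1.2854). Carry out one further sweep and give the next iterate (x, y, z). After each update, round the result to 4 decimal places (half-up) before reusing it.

One sweep:
  x = (6 - (-2)·1.5125 - (3)·1.2854) / (7) = 0.7384
  y = (11 - (3)·0.7384 - (-4)·1.2854) / (8) = 1.7408
  z = (4 - (-2)·0.7384 - (-1)·1.7408) / (6) = 1.2029

(0.7384, 1.7408, 1.2029)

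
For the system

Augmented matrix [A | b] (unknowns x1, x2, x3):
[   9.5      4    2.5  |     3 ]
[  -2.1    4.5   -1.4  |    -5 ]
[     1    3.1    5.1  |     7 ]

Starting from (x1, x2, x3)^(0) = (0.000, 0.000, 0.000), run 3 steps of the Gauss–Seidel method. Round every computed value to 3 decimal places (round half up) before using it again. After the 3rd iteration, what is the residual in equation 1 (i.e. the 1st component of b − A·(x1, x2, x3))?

Iteration 1:
  x1 = (3 - (4)·0.000 - (2.5)·0.000) / (9.5) = 0.316
  x2 = (-5 - (-2.1)·0.316 - (-1.4)·0.000) / (4.5) = -0.964
  x3 = (7 - (1)·0.316 - (3.1)·-0.964) / (5.1) = 1.897
Iteration 2:
  x1 = (3 - (4)·-0.964 - (2.5)·1.897) / (9.5) = 0.222
  x2 = (-5 - (-2.1)·0.222 - (-1.4)·1.897) / (4.5) = -0.417
  x3 = (7 - (1)·0.222 - (3.1)·-0.417) / (5.1) = 1.582
Iteration 3:
  x1 = (3 - (4)·-0.417 - (2.5)·1.582) / (9.5) = 0.075
  x2 = (-5 - (-2.1)·0.075 - (-1.4)·1.582) / (4.5) = -0.584
  x3 = (7 - (1)·0.075 - (3.1)·-0.584) / (5.1) = 1.713
Residual b − A·x = (0.341, 0.184, -0.001)

0.341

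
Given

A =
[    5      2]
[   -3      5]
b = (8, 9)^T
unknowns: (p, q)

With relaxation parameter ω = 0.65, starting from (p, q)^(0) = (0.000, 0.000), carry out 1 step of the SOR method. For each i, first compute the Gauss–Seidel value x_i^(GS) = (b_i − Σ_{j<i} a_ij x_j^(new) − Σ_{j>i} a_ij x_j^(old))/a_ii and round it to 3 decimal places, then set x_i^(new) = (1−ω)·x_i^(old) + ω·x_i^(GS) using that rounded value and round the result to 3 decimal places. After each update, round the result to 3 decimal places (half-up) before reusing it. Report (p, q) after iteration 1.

(1.040, 1.576)

Iteration 1:
  p: GS value = (8 - (2)·0.000) / (5) = 1.600;  p ← (1−ω)·0.000 + ω·1.600 = 1.040
  q: GS value = (9 - (-3)·1.040) / (5) = 2.424;  q ← (1−ω)·0.000 + ω·2.424 = 1.576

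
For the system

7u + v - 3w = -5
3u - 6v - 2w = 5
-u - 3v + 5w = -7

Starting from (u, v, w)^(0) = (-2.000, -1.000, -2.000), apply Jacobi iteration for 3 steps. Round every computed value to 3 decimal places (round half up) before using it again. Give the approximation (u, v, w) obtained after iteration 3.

(-1.630, -0.826, -2.164)

Iteration 1:
  u = (-5 - (1)·-1.000 - (-3)·-2.000) / (7) = -1.429
  v = (5 - (3)·-2.000 - (-2)·-2.000) / (-6) = -1.167
  w = (-7 - (-1)·-2.000 - (-3)·-1.000) / (5) = -2.400
Iteration 2:
  u = (-5 - (1)·-1.167 - (-3)·-2.400) / (7) = -1.576
  v = (5 - (3)·-1.429 - (-2)·-2.400) / (-6) = -0.748
  w = (-7 - (-1)·-1.429 - (-3)·-1.167) / (5) = -2.386
Iteration 3:
  u = (-5 - (1)·-0.748 - (-3)·-2.386) / (7) = -1.630
  v = (5 - (3)·-1.576 - (-2)·-2.386) / (-6) = -0.826
  w = (-7 - (-1)·-1.576 - (-3)·-0.748) / (5) = -2.164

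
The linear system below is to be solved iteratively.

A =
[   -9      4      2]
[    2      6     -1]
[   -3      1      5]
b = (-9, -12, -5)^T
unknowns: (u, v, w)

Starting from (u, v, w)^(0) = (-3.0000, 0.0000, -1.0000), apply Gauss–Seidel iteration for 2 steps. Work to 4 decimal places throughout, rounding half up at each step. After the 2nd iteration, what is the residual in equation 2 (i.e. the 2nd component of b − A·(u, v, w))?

Iteration 1:
  u = (-9 - (4)·0.0000 - (2)·-1.0000) / (-9) = 0.7778
  v = (-12 - (2)·0.7778 - (-1)·-1.0000) / (6) = -2.4259
  w = (-5 - (-3)·0.7778 - (1)·-2.4259) / (5) = -0.0481
Iteration 2:
  u = (-9 - (4)·-2.4259 - (2)·-0.0481) / (-9) = -0.0889
  v = (-12 - (2)·-0.0889 - (-1)·-0.0481) / (6) = -1.9784
  w = (-5 - (-3)·-0.0889 - (1)·-1.9784) / (5) = -0.6577
Residual b − A·x = (-0.5711, -0.6095, 0.0002)

-0.6095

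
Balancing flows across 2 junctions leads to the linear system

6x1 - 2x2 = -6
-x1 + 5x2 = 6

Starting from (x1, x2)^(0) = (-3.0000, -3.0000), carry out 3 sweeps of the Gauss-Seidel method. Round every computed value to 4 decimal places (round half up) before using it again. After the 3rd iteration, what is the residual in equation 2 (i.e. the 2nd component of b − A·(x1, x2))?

0.0001

Iteration 1:
  x1 = (-6 - (-2)·-3.0000) / (6) = -2.0000
  x2 = (6 - (-1)·-2.0000) / (5) = 0.8000
Iteration 2:
  x1 = (-6 - (-2)·0.8000) / (6) = -0.7333
  x2 = (6 - (-1)·-0.7333) / (5) = 1.0533
Iteration 3:
  x1 = (-6 - (-2)·1.0533) / (6) = -0.6489
  x2 = (6 - (-1)·-0.6489) / (5) = 1.0702
Residual b − A·x = (0.0338, 0.0001)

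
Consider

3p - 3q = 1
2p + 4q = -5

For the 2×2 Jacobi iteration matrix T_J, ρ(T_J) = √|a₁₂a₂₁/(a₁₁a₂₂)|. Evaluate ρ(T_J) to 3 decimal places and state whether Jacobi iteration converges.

a₁₂a₂₁/(a₁₁a₂₂) = (-3)·(2) / ((3)·(4)) = -0.500000
ρ = √|-0.500000| = √0.500000 = 0.707
ρ < 1, so Jacobi converges

0.707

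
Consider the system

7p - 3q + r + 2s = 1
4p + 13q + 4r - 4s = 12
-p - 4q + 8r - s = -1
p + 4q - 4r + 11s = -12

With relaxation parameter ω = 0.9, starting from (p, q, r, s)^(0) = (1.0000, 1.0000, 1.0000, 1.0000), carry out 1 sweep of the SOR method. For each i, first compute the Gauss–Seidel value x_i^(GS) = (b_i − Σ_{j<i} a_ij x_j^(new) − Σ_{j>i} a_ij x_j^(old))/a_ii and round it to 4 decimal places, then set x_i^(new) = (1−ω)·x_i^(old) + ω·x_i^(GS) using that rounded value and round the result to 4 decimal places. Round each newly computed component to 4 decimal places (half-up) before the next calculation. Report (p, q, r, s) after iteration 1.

Iteration 1:
  p: GS value = (1 - (-3)·1.0000 - (1)·1.0000 - (2)·1.0000) / (7) = 0.1429;  p ← (1−ω)·1.0000 + ω·0.1429 = 0.2286
  q: GS value = (12 - (4)·0.2286 - (4)·1.0000 - (-4)·1.0000) / (13) = 0.8527;  q ← (1−ω)·1.0000 + ω·0.8527 = 0.8674
  r: GS value = (-1 - (-1)·0.2286 - (-4)·0.8674 - (-1)·1.0000) / (8) = 0.4623;  r ← (1−ω)·1.0000 + ω·0.4623 = 0.5161
  s: GS value = (-12 - (1)·0.2286 - (4)·0.8674 - (-4)·0.5161) / (11) = -1.2394;  s ← (1−ω)·1.0000 + ω·-1.2394 = -1.0155

(0.2286, 0.8674, 0.5161, -1.0155)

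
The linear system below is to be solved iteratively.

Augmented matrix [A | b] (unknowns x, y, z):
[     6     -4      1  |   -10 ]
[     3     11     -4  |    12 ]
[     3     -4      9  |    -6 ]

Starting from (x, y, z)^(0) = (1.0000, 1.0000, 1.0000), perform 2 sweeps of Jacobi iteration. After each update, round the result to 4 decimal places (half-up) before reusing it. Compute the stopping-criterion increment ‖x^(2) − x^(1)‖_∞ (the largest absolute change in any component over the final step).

0.8031

Iteration 1:
  x = (-10 - (-4)·1.0000 - (1)·1.0000) / (6) = -1.1667
  y = (12 - (3)·1.0000 - (-4)·1.0000) / (11) = 1.1818
  z = (-6 - (3)·1.0000 - (-4)·1.0000) / (9) = -0.5556
Iteration 2:
  x = (-10 - (-4)·1.1818 - (1)·-0.5556) / (6) = -0.7862
  y = (12 - (3)·-1.1667 - (-4)·-0.5556) / (11) = 1.2071
  z = (-6 - (3)·-1.1667 - (-4)·1.1818) / (9) = 0.2475
Change: (0.3805, 0.0253, 0.8031) → max |·| = 0.8031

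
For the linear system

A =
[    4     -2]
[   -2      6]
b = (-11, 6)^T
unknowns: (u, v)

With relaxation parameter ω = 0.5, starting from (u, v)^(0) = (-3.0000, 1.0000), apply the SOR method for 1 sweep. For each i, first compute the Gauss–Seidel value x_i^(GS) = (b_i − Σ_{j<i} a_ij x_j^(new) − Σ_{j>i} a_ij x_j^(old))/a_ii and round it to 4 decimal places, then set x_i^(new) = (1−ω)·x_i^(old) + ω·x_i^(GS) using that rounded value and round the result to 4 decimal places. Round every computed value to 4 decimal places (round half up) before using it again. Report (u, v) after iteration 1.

(-2.6250, 0.5625)

Iteration 1:
  u: GS value = (-11 - (-2)·1.0000) / (4) = -2.2500;  u ← (1−ω)·-3.0000 + ω·-2.2500 = -2.6250
  v: GS value = (6 - (-2)·-2.6250) / (6) = 0.1250;  v ← (1−ω)·1.0000 + ω·0.1250 = 0.5625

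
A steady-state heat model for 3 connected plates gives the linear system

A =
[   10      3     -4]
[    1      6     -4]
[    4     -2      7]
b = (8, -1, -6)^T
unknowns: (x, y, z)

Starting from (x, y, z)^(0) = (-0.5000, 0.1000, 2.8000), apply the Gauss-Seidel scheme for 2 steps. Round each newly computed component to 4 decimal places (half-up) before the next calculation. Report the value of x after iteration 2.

-0.2321

Iteration 1:
  x = (8 - (3)·0.1000 - (-4)·2.8000) / (10) = 1.8900
  y = (-1 - (1)·1.8900 - (-4)·2.8000) / (6) = 1.3850
  z = (-6 - (4)·1.8900 - (-2)·1.3850) / (7) = -1.5414
Iteration 2:
  x = (8 - (3)·1.3850 - (-4)·-1.5414) / (10) = -0.2321
  y = (-1 - (1)·-0.2321 - (-4)·-1.5414) / (6) = -1.1556
  z = (-6 - (4)·-0.2321 - (-2)·-1.1556) / (7) = -1.0547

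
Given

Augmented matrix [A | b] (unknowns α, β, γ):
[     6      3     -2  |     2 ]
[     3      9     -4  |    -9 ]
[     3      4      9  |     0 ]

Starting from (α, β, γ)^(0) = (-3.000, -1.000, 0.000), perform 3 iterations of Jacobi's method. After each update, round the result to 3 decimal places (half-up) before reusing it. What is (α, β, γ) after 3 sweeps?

(0.559, -1.395, 0.011)

Iteration 1:
  α = (2 - (3)·-1.000 - (-2)·0.000) / (6) = 0.833
  β = (-9 - (3)·-3.000 - (-4)·0.000) / (9) = 0.000
  γ = (0 - (3)·-3.000 - (4)·-1.000) / (9) = 1.444
Iteration 2:
  α = (2 - (3)·0.000 - (-2)·1.444) / (6) = 0.815
  β = (-9 - (3)·0.833 - (-4)·1.444) / (9) = -0.636
  γ = (0 - (3)·0.833 - (4)·0.000) / (9) = -0.278
Iteration 3:
  α = (2 - (3)·-0.636 - (-2)·-0.278) / (6) = 0.559
  β = (-9 - (3)·0.815 - (-4)·-0.278) / (9) = -1.395
  γ = (0 - (3)·0.815 - (4)·-0.636) / (9) = 0.011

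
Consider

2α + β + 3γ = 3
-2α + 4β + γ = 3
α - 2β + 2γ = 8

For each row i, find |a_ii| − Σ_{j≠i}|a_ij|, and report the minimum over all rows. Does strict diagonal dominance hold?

row 1: |2| − (1+3) = -2
row 2: |4| − (2+1) = 1
row 3: |2| − (1+2) = -1
minimum over rows = -2 → not strictly diagonally dominant

-2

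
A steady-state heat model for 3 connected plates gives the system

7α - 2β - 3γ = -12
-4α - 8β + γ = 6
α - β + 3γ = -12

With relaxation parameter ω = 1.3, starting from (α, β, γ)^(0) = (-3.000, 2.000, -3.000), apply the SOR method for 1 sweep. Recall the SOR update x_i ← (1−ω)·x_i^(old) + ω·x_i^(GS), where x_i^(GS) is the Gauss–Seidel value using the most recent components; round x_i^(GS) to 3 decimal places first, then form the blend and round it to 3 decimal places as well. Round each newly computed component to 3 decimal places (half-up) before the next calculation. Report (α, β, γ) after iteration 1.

Iteration 1:
  α: GS value = (-12 - (-2)·2.000 - (-3)·-3.000) / (7) = -2.429;  α ← (1−ω)·-3.000 + ω·-2.429 = -2.258
  β: GS value = (6 - (-4)·-2.258 - (1)·-3.000) / (-8) = 0.004;  β ← (1−ω)·2.000 + ω·0.004 = -0.595
  γ: GS value = (-12 - (1)·-2.258 - (-1)·-0.595) / (3) = -3.446;  γ ← (1−ω)·-3.000 + ω·-3.446 = -3.580

(-2.258, -0.595, -3.580)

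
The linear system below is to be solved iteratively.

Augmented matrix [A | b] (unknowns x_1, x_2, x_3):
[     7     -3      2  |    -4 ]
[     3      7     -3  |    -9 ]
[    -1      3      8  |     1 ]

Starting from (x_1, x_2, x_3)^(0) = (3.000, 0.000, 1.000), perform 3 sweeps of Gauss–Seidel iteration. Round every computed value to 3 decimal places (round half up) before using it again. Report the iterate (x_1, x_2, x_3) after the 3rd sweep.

Iteration 1:
  x_1 = (-4 - (-3)·0.000 - (2)·1.000) / (7) = -0.857
  x_2 = (-9 - (3)·-0.857 - (-3)·1.000) / (7) = -0.490
  x_3 = (1 - (-1)·-0.857 - (3)·-0.490) / (8) = 0.202
Iteration 2:
  x_1 = (-4 - (-3)·-0.490 - (2)·0.202) / (7) = -0.839
  x_2 = (-9 - (3)·-0.839 - (-3)·0.202) / (7) = -0.840
  x_3 = (1 - (-1)·-0.839 - (3)·-0.840) / (8) = 0.335
Iteration 3:
  x_1 = (-4 - (-3)·-0.840 - (2)·0.335) / (7) = -1.027
  x_2 = (-9 - (3)·-1.027 - (-3)·0.335) / (7) = -0.702
  x_3 = (1 - (-1)·-1.027 - (3)·-0.702) / (8) = 0.260

(-1.027, -0.702, 0.260)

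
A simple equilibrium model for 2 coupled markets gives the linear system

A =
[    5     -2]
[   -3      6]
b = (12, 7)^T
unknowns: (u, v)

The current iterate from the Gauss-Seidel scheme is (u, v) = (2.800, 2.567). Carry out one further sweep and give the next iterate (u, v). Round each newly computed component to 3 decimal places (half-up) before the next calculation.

One sweep:
  u = (12 - (-2)·2.567) / (5) = 3.427
  v = (7 - (-3)·3.427) / (6) = 2.880

(3.427, 2.880)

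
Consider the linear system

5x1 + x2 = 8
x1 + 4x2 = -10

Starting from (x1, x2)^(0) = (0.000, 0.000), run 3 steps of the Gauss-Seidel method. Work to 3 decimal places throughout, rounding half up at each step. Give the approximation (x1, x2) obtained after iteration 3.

Iteration 1:
  x1 = (8 - (1)·0.000) / (5) = 1.600
  x2 = (-10 - (1)·1.600) / (4) = -2.900
Iteration 2:
  x1 = (8 - (1)·-2.900) / (5) = 2.180
  x2 = (-10 - (1)·2.180) / (4) = -3.045
Iteration 3:
  x1 = (8 - (1)·-3.045) / (5) = 2.209
  x2 = (-10 - (1)·2.209) / (4) = -3.052

(2.209, -3.052)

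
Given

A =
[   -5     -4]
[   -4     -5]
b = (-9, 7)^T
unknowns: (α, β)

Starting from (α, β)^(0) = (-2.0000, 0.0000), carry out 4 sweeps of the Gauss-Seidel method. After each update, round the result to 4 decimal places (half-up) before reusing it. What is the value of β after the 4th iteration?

-6.5654

Iteration 1:
  α = (-9 - (-4)·0.0000) / (-5) = 1.8000
  β = (7 - (-4)·1.8000) / (-5) = -2.8400
Iteration 2:
  α = (-9 - (-4)·-2.8400) / (-5) = 4.0720
  β = (7 - (-4)·4.0720) / (-5) = -4.6576
Iteration 3:
  α = (-9 - (-4)·-4.6576) / (-5) = 5.5261
  β = (7 - (-4)·5.5261) / (-5) = -5.8209
Iteration 4:
  α = (-9 - (-4)·-5.8209) / (-5) = 6.4567
  β = (7 - (-4)·6.4567) / (-5) = -6.5654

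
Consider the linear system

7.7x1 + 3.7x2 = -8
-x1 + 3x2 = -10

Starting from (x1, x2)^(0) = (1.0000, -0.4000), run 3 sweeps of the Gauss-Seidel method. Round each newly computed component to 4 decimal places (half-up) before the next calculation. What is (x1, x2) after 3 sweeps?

(0.4509, -3.1830)

Iteration 1:
  x1 = (-8 - (3.7)·-0.4000) / (7.7) = -0.8468
  x2 = (-10 - (-1)·-0.8468) / (3) = -3.6156
Iteration 2:
  x1 = (-8 - (3.7)·-3.6156) / (7.7) = 0.6984
  x2 = (-10 - (-1)·0.6984) / (3) = -3.1005
Iteration 3:
  x1 = (-8 - (3.7)·-3.1005) / (7.7) = 0.4509
  x2 = (-10 - (-1)·0.4509) / (3) = -3.1830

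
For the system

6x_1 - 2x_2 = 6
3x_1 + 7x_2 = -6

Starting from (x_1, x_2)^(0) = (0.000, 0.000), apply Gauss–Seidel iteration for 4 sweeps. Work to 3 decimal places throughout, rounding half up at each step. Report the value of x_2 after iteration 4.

Iteration 1:
  x_1 = (6 - (-2)·0.000) / (6) = 1.000
  x_2 = (-6 - (3)·1.000) / (7) = -1.286
Iteration 2:
  x_1 = (6 - (-2)·-1.286) / (6) = 0.571
  x_2 = (-6 - (3)·0.571) / (7) = -1.102
Iteration 3:
  x_1 = (6 - (-2)·-1.102) / (6) = 0.633
  x_2 = (-6 - (3)·0.633) / (7) = -1.128
Iteration 4:
  x_1 = (6 - (-2)·-1.128) / (6) = 0.624
  x_2 = (-6 - (3)·0.624) / (7) = -1.125

-1.125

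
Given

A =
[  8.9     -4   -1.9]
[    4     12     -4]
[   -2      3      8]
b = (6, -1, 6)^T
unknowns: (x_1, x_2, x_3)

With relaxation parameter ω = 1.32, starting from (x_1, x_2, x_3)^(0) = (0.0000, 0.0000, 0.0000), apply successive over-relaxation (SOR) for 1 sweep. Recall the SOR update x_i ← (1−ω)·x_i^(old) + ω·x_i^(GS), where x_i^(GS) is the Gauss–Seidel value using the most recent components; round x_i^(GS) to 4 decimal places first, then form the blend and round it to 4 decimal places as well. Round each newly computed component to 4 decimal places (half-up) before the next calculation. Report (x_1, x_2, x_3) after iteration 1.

Iteration 1:
  x_1: GS value = (6 - (-4)·0.0000 - (-1.9)·0.0000) / (8.9) = 0.6742;  x_1 ← (1−ω)·0.0000 + ω·0.6742 = 0.8899
  x_2: GS value = (-1 - (4)·0.8899 - (-4)·0.0000) / (12) = -0.3800;  x_2 ← (1−ω)·0.0000 + ω·-0.3800 = -0.5016
  x_3: GS value = (6 - (-2)·0.8899 - (3)·-0.5016) / (8) = 1.1606;  x_3 ← (1−ω)·0.0000 + ω·1.1606 = 1.5320

(0.8899, -0.5016, 1.5320)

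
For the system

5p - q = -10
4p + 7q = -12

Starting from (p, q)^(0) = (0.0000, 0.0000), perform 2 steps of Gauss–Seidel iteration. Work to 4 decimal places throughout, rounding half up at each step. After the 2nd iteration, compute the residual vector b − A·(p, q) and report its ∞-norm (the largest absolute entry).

0.0654

Iteration 1:
  p = (-10 - (-1)·0.0000) / (5) = -2.0000
  q = (-12 - (4)·-2.0000) / (7) = -0.5714
Iteration 2:
  p = (-10 - (-1)·-0.5714) / (5) = -2.1143
  q = (-12 - (4)·-2.1143) / (7) = -0.5061
Residual b − A·x = (0.0654, -0.0001); ∞-norm = 0.0654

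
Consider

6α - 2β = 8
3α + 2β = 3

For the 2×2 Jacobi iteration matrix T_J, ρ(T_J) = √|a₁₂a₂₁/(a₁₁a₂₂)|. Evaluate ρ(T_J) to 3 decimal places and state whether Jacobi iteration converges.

a₁₂a₂₁/(a₁₁a₂₂) = (-2)·(3) / ((6)·(2)) = -0.500000
ρ = √|-0.500000| = √0.500000 = 0.707
ρ < 1, so Jacobi converges

0.707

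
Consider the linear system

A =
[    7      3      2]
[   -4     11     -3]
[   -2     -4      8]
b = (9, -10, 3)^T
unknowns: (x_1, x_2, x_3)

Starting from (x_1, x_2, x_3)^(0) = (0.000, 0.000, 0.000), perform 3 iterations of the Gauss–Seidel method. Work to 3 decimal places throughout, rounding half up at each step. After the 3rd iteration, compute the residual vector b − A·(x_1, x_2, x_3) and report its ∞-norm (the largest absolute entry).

Iteration 1:
  x_1 = (9 - (3)·0.000 - (2)·0.000) / (7) = 1.286
  x_2 = (-10 - (-4)·1.286 - (-3)·0.000) / (11) = -0.441
  x_3 = (3 - (-2)·1.286 - (-4)·-0.441) / (8) = 0.476
Iteration 2:
  x_1 = (9 - (3)·-0.441 - (2)·0.476) / (7) = 1.339
  x_2 = (-10 - (-4)·1.339 - (-3)·0.476) / (11) = -0.292
  x_3 = (3 - (-2)·1.339 - (-4)·-0.292) / (8) = 0.564
Iteration 3:
  x_1 = (9 - (3)·-0.292 - (2)·0.564) / (7) = 1.250
  x_2 = (-10 - (-4)·1.250 - (-3)·0.564) / (11) = -0.301
  x_3 = (3 - (-2)·1.250 - (-4)·-0.301) / (8) = 0.537
Residual b − A·x = (0.079, -0.078, 0.000); ∞-norm = 0.079

0.079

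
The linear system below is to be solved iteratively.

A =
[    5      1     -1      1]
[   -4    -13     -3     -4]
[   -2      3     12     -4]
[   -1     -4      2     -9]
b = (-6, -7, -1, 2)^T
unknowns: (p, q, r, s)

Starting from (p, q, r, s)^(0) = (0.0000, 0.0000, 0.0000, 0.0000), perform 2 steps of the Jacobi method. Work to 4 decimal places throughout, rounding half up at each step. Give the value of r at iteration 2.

Iteration 1:
  p = (-6 - (1)·0.0000 - (-1)·0.0000 - (1)·0.0000) / (5) = -1.2000
  q = (-7 - (-4)·0.0000 - (-3)·0.0000 - (-4)·0.0000) / (-13) = 0.5385
  r = (-1 - (-2)·0.0000 - (3)·0.0000 - (-4)·0.0000) / (12) = -0.0833
  s = (2 - (-1)·0.0000 - (-4)·0.0000 - (2)·0.0000) / (-9) = -0.2222
Iteration 2:
  p = (-6 - (1)·0.5385 - (-1)·-0.0833 - (1)·-0.2222) / (5) = -1.2799
  q = (-7 - (-4)·-1.2000 - (-3)·-0.0833 - (-4)·-0.2222) / (-13) = 0.9953
  r = (-1 - (-2)·-1.2000 - (3)·0.5385 - (-4)·-0.2222) / (12) = -0.4920
  s = (2 - (-1)·-1.2000 - (-4)·0.5385 - (2)·-0.0833) / (-9) = -0.3467

-0.4920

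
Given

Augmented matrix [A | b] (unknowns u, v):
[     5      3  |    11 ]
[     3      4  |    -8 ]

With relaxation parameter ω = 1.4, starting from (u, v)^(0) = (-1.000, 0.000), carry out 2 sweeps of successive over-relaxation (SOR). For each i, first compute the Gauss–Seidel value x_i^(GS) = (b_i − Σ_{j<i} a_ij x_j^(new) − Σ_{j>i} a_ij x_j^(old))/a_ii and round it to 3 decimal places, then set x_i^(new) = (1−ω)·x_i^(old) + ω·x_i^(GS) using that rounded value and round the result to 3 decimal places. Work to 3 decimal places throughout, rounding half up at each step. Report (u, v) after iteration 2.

Iteration 1:
  u: GS value = (11 - (3)·0.000) / (5) = 2.200;  u ← (1−ω)·-1.000 + ω·2.200 = 3.480
  v: GS value = (-8 - (3)·3.480) / (4) = -4.610;  v ← (1−ω)·0.000 + ω·-4.610 = -6.454
Iteration 2:
  u: GS value = (11 - (3)·-6.454) / (5) = 6.072;  u ← (1−ω)·3.480 + ω·6.072 = 7.109
  v: GS value = (-8 - (3)·7.109) / (4) = -7.332;  v ← (1−ω)·-6.454 + ω·-7.332 = -7.683

(7.109, -7.683)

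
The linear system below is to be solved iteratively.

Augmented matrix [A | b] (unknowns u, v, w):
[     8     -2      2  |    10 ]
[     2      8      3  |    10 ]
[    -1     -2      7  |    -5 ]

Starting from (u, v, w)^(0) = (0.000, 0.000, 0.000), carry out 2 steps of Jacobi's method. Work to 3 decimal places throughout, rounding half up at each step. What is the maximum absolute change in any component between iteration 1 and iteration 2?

Iteration 1:
  u = (10 - (-2)·0.000 - (2)·0.000) / (8) = 1.250
  v = (10 - (2)·0.000 - (3)·0.000) / (8) = 1.250
  w = (-5 - (-1)·0.000 - (-2)·0.000) / (7) = -0.714
Iteration 2:
  u = (10 - (-2)·1.250 - (2)·-0.714) / (8) = 1.741
  v = (10 - (2)·1.250 - (3)·-0.714) / (8) = 1.205
  w = (-5 - (-1)·1.250 - (-2)·1.250) / (7) = -0.179
Change: (0.491, -0.045, 0.535) → max |·| = 0.535

0.535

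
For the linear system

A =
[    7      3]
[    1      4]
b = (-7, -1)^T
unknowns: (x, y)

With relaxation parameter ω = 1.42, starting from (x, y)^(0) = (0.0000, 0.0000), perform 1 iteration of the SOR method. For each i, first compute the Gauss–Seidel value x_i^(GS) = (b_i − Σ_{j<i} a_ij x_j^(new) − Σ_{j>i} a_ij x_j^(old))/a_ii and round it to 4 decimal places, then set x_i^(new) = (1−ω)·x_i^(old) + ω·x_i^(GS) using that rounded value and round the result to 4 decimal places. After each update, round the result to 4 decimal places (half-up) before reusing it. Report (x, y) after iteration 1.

Iteration 1:
  x: GS value = (-7 - (3)·0.0000) / (7) = -1.0000;  x ← (1−ω)·0.0000 + ω·-1.0000 = -1.4200
  y: GS value = (-1 - (1)·-1.4200) / (4) = 0.1050;  y ← (1−ω)·0.0000 + ω·0.1050 = 0.1491

(-1.4200, 0.1491)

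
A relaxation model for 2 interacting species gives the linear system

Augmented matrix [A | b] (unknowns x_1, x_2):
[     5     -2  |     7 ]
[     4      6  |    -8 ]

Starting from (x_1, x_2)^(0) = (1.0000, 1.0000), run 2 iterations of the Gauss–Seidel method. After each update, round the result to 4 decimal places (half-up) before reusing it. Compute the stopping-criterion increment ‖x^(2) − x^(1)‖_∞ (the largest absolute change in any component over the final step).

Iteration 1:
  x_1 = (7 - (-2)·1.0000) / (5) = 1.8000
  x_2 = (-8 - (4)·1.8000) / (6) = -2.5333
Iteration 2:
  x_1 = (7 - (-2)·-2.5333) / (5) = 0.3867
  x_2 = (-8 - (4)·0.3867) / (6) = -1.5911
Change: (-1.4133, 0.9422) → max |·| = 1.4133

1.4133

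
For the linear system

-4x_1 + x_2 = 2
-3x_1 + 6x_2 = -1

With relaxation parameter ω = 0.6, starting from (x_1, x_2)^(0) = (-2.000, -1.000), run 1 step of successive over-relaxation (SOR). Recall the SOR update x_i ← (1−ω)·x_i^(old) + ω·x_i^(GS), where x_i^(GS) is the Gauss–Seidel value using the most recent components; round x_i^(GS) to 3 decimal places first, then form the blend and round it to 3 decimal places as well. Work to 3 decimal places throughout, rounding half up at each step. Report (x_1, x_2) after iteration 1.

(-1.250, -0.875)

Iteration 1:
  x_1: GS value = (2 - (1)·-1.000) / (-4) = -0.750;  x_1 ← (1−ω)·-2.000 + ω·-0.750 = -1.250
  x_2: GS value = (-1 - (-3)·-1.250) / (6) = -0.792;  x_2 ← (1−ω)·-1.000 + ω·-0.792 = -0.875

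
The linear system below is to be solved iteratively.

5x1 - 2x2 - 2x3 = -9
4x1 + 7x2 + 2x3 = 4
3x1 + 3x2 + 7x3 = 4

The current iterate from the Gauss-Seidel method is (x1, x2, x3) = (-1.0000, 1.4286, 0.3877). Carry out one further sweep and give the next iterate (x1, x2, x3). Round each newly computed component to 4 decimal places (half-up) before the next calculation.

One sweep:
  x1 = (-9 - (-2)·1.4286 - (-2)·0.3877) / (5) = -1.0735
  x2 = (4 - (4)·-1.0735 - (2)·0.3877) / (7) = 1.0741
  x3 = (4 - (3)·-1.0735 - (3)·1.0741) / (7) = 0.5712

(-1.0735, 1.0741, 0.5712)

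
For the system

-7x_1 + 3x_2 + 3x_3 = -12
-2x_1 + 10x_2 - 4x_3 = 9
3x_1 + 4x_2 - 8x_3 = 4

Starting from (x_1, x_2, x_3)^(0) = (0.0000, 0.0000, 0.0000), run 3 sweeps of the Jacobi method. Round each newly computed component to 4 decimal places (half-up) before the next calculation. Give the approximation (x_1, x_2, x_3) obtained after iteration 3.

Iteration 1:
  x_1 = (-12 - (3)·0.0000 - (3)·0.0000) / (-7) = 1.7143
  x_2 = (9 - (-2)·0.0000 - (-4)·0.0000) / (10) = 0.9000
  x_3 = (4 - (3)·0.0000 - (4)·0.0000) / (-8) = -0.5000
Iteration 2:
  x_1 = (-12 - (3)·0.9000 - (3)·-0.5000) / (-7) = 1.8857
  x_2 = (9 - (-2)·1.7143 - (-4)·-0.5000) / (10) = 1.0429
  x_3 = (4 - (3)·1.7143 - (4)·0.9000) / (-8) = 0.5929
Iteration 3:
  x_1 = (-12 - (3)·1.0429 - (3)·0.5929) / (-7) = 2.4153
  x_2 = (9 - (-2)·1.8857 - (-4)·0.5929) / (10) = 1.5143
  x_3 = (4 - (3)·1.8857 - (4)·1.0429) / (-8) = 0.7286

(2.4153, 1.5143, 0.7286)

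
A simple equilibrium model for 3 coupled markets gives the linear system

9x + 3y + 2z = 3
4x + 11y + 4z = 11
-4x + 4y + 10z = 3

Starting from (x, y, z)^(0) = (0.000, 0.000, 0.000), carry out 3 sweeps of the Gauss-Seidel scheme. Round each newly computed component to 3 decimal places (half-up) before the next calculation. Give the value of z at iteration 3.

Iteration 1:
  x = (3 - (3)·0.000 - (2)·0.000) / (9) = 0.333
  y = (11 - (4)·0.333 - (4)·0.000) / (11) = 0.879
  z = (3 - (-4)·0.333 - (4)·0.879) / (10) = 0.082
Iteration 2:
  x = (3 - (3)·0.879 - (2)·0.082) / (9) = 0.022
  y = (11 - (4)·0.022 - (4)·0.082) / (11) = 0.962
  z = (3 - (-4)·0.022 - (4)·0.962) / (10) = -0.076
Iteration 3:
  x = (3 - (3)·0.962 - (2)·-0.076) / (9) = 0.030
  y = (11 - (4)·0.030 - (4)·-0.076) / (11) = 1.017
  z = (3 - (-4)·0.030 - (4)·1.017) / (10) = -0.095

-0.095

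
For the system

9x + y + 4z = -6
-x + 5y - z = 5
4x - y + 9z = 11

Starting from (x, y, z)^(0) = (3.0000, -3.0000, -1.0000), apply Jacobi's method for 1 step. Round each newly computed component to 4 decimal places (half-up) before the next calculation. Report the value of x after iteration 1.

0.1111

Iteration 1:
  x = (-6 - (1)·-3.0000 - (4)·-1.0000) / (9) = 0.1111
  y = (5 - (-1)·3.0000 - (-1)·-1.0000) / (5) = 1.4000
  z = (11 - (4)·3.0000 - (-1)·-3.0000) / (9) = -0.4444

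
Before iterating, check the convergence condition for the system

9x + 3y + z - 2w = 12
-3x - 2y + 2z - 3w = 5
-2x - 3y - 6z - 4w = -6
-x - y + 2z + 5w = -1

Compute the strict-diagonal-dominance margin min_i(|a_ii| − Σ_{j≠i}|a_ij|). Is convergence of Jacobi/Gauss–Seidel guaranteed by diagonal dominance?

-6

row 1: |9| − (3+1+2) = 3
row 2: |-2| − (3+2+3) = -6
row 3: |-6| − (2+3+4) = -3
row 4: |5| − (1+1+2) = 1
minimum over rows = -6 → not strictly diagonally dominant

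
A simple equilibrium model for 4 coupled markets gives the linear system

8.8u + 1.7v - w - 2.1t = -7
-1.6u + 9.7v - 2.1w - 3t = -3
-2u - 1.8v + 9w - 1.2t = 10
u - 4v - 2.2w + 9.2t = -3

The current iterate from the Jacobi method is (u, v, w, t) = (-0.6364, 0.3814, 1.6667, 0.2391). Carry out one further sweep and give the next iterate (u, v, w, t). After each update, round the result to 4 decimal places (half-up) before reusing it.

One sweep:
  u = (-7 - (1.7)·0.3814 - (-1)·1.6667 - (-2.1)·0.2391) / (8.8) = -0.6227
  v = (-3 - (-1.6)·-0.6364 - (-2.1)·1.6667 - (-3)·0.2391) / (9.7) = 0.0205
  w = (10 - (-2)·-0.6364 - (-1.8)·0.3814 - (-1.2)·0.2391) / (9) = 1.0778
  t = (-3 - (1)·-0.6364 - (-4)·0.3814 - (-2.2)·1.6667) / (9.2) = 0.3075

(-0.6227, 0.0205, 1.0778, 0.3075)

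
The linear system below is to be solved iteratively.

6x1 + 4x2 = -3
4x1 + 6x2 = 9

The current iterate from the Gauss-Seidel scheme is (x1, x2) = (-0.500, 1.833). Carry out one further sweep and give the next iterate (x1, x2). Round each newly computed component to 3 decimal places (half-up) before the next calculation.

(-1.722, 2.648)

One sweep:
  x1 = (-3 - (4)·1.833) / (6) = -1.722
  x2 = (9 - (4)·-1.722) / (6) = 2.648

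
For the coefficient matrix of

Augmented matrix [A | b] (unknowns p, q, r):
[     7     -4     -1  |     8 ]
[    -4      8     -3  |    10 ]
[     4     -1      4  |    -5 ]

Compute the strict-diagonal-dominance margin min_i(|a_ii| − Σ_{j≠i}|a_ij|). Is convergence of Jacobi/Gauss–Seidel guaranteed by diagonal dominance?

-1

row 1: |7| − (4+1) = 2
row 2: |8| − (4+3) = 1
row 3: |4| − (4+1) = -1
minimum over rows = -1 → not strictly diagonally dominant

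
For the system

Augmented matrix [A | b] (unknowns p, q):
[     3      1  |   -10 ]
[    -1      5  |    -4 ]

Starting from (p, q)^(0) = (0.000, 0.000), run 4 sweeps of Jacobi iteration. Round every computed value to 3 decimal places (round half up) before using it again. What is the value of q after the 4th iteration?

Iteration 1:
  p = (-10 - (1)·0.000) / (3) = -3.333
  q = (-4 - (-1)·0.000) / (5) = -0.800
Iteration 2:
  p = (-10 - (1)·-0.800) / (3) = -3.067
  q = (-4 - (-1)·-3.333) / (5) = -1.467
Iteration 3:
  p = (-10 - (1)·-1.467) / (3) = -2.844
  q = (-4 - (-1)·-3.067) / (5) = -1.413
Iteration 4:
  p = (-10 - (1)·-1.413) / (3) = -2.862
  q = (-4 - (-1)·-2.844) / (5) = -1.369

-1.369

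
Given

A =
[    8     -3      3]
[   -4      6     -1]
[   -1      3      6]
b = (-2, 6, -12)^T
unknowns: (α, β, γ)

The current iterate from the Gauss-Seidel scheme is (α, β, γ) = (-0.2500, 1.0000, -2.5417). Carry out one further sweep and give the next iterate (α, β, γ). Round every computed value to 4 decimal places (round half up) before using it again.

(1.0781, 1.2951, -2.4679)

One sweep:
  α = (-2 - (-3)·1.0000 - (3)·-2.5417) / (8) = 1.0781
  β = (6 - (-4)·1.0781 - (-1)·-2.5417) / (6) = 1.2951
  γ = (-12 - (-1)·1.0781 - (3)·1.2951) / (6) = -2.4679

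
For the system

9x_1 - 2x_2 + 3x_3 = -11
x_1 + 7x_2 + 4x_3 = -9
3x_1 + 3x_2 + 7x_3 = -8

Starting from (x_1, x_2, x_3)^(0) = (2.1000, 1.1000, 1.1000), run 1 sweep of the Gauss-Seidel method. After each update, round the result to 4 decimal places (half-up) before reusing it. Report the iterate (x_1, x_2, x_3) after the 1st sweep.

Iteration 1:
  x_1 = (-11 - (-2)·1.1000 - (3)·1.1000) / (9) = -1.3444
  x_2 = (-9 - (1)·-1.3444 - (4)·1.1000) / (7) = -1.7222
  x_3 = (-8 - (3)·-1.3444 - (3)·-1.7222) / (7) = 0.1714

(-1.3444, -1.7222, 0.1714)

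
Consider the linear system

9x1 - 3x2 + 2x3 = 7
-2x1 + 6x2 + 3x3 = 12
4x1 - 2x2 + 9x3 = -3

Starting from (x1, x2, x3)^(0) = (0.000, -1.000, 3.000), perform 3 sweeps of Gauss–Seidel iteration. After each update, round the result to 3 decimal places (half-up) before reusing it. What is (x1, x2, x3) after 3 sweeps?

Iteration 1:
  x1 = (7 - (-3)·-1.000 - (2)·3.000) / (9) = -0.222
  x2 = (12 - (-2)·-0.222 - (3)·3.000) / (6) = 0.426
  x3 = (-3 - (4)·-0.222 - (-2)·0.426) / (9) = -0.140
Iteration 2:
  x1 = (7 - (-3)·0.426 - (2)·-0.140) / (9) = 0.951
  x2 = (12 - (-2)·0.951 - (3)·-0.140) / (6) = 2.387
  x3 = (-3 - (4)·0.951 - (-2)·2.387) / (9) = -0.226
Iteration 3:
  x1 = (7 - (-3)·2.387 - (2)·-0.226) / (9) = 1.624
  x2 = (12 - (-2)·1.624 - (3)·-0.226) / (6) = 2.654
  x3 = (-3 - (4)·1.624 - (-2)·2.654) / (9) = -0.465

(1.624, 2.654, -0.465)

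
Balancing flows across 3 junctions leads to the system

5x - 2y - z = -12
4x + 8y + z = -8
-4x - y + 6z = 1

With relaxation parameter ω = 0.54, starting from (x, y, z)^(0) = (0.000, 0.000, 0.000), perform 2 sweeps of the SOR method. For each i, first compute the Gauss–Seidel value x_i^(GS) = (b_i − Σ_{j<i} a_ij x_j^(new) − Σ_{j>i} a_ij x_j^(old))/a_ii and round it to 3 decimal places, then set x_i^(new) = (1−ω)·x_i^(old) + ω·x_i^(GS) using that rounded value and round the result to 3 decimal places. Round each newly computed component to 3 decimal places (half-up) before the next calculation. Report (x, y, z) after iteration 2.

Iteration 1:
  x: GS value = (-12 - (-2)·0.000 - (-1)·0.000) / (5) = -2.400;  x ← (1−ω)·0.000 + ω·-2.400 = -1.296
  y: GS value = (-8 - (4)·-1.296 - (1)·0.000) / (8) = -0.352;  y ← (1−ω)·0.000 + ω·-0.352 = -0.190
  z: GS value = (1 - (-4)·-1.296 - (-1)·-0.190) / (6) = -0.729;  z ← (1−ω)·0.000 + ω·-0.729 = -0.394
Iteration 2:
  x: GS value = (-12 - (-2)·-0.190 - (-1)·-0.394) / (5) = -2.555;  x ← (1−ω)·-1.296 + ω·-2.555 = -1.976
  y: GS value = (-8 - (4)·-1.976 - (1)·-0.394) / (8) = 0.037;  y ← (1−ω)·-0.190 + ω·0.037 = -0.067
  z: GS value = (1 - (-4)·-1.976 - (-1)·-0.067) / (6) = -1.162;  z ← (1−ω)·-0.394 + ω·-1.162 = -0.809

(-1.976, -0.067, -0.809)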